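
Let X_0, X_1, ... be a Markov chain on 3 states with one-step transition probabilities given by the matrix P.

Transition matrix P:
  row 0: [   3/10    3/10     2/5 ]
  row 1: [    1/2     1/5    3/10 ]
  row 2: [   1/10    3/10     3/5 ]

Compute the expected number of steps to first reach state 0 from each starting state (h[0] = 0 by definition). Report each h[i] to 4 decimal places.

h = [0.0000, 3.0435, 4.7826]

First-step conditioning: h[0] = 0; for i ≠ 0, h[i] = 1 + Σ_k P[i][k]·h[k].
  h[1] = 1 + 1/5·h[1] + 3/10·h[2]
  h[2] = 1 + 3/10·h[1] + 3/5·h[2]
Solving the 2×2 linear system over states ≠ 0 gives exactly h = [0, 70/23, 110/23] (h[0] = 0 is the target).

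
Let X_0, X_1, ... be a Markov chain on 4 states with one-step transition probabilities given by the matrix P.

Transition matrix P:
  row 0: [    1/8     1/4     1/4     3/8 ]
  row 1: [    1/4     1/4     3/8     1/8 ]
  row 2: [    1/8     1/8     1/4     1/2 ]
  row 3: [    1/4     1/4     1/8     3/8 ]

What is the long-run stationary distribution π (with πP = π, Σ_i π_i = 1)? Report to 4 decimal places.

Balance equations π_j = Σ_i π_i·P[i][j]:
  π_0 = 1/8·π_0 + 1/4·π_1 + 1/8·π_2 + 1/4·π_3
  π_1 = 1/4·π_0 + 1/4·π_1 + 1/8·π_2 + 1/4·π_3
  π_2 = 1/4·π_0 + 3/8·π_1 + 1/4·π_2 + 1/8·π_3
  normalize: π_0 + π_1 + π_2 + π_3 = 1
Solving the linear system gives exactly π = [52/265, 117/530, 62/265, 37/106].

π = [0.1962, 0.2208, 0.2340, 0.3491]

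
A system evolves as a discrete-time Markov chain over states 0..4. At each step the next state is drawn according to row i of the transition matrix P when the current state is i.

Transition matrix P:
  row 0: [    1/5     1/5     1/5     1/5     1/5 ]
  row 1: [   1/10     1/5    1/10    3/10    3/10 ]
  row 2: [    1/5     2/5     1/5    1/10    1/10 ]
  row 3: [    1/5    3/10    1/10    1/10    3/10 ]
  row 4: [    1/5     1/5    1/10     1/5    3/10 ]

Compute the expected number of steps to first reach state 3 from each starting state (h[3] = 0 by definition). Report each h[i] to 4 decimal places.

h = [4.8148, 4.2910, 5.1958, 0.0000, 4.7725]

First-step conditioning: h[3] = 0; for i ≠ 3, h[i] = 1 + Σ_k P[i][k]·h[k].
  h[0] = 1 + 1/5·h[0] + 1/5·h[1] + 1/5·h[2] + 1/5·h[4]
  h[1] = 1 + 1/10·h[0] + 1/5·h[1] + 1/10·h[2] + 3/10·h[4]
  h[2] = 1 + 1/5·h[0] + 2/5·h[1] + 1/5·h[2] + 1/10·h[4]
  h[4] = 1 + 1/5·h[0] + 1/5·h[1] + 1/10·h[2] + 3/10·h[4]
Solving the 4×4 linear system over states ≠ 3 gives exactly h = [130/27, 811/189, 982/189, 0, 902/189] (h[3] = 0 is the target).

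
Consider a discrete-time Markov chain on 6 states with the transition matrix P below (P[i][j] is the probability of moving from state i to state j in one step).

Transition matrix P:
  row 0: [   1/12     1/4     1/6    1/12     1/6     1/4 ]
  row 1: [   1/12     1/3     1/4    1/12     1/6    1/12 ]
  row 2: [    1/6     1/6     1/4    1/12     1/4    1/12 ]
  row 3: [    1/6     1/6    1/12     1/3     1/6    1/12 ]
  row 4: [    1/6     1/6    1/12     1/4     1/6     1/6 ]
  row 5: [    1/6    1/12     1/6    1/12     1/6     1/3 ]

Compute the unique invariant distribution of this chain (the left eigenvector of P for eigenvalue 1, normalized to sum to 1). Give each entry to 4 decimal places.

Balance equations π_j = Σ_i π_i·P[i][j]:
  π_0 = 1/12·π_0 + 1/12·π_1 + 1/6·π_2 + 1/6·π_3 + 1/6·π_4 + 1/6·π_5
  π_1 = 1/4·π_0 + 1/3·π_1 + 1/6·π_2 + 1/6·π_3 + 1/6·π_4 + 1/12·π_5
  π_2 = 1/6·π_0 + 1/4·π_1 + 1/4·π_2 + 1/12·π_3 + 1/12·π_4 + 1/6·π_5
  π_3 = 1/12·π_0 + 1/12·π_1 + 1/12·π_2 + 1/3·π_3 + 1/4·π_4 + 1/12·π_5
  π_4 = 1/6·π_0 + 1/6·π_1 + 1/4·π_2 + 1/6·π_3 + 1/6·π_4 + 1/6·π_5
  normalize: π_0 + π_1 + π_2 + π_3 + π_4 + π_5 = 1
Solving the linear system gives exactly π = [1151/8302, 1641/8302, 704/4151, 628/4151, 1501/8302, 1345/8302].

π = [0.1386, 0.1977, 0.1696, 0.1513, 0.1808, 0.1620]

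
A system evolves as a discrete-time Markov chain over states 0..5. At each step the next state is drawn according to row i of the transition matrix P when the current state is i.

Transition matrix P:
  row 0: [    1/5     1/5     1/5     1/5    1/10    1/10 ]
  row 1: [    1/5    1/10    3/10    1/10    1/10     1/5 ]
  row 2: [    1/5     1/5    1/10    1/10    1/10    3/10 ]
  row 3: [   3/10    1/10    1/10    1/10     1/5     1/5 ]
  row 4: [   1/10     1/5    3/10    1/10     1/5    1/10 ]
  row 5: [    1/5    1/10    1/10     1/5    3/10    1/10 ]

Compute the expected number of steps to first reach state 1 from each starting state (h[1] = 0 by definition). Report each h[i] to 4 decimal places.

h = [5.8851, 0.0000, 5.9366, 6.4621, 5.8267, 6.4568]

First-step conditioning: h[1] = 0; for i ≠ 1, h[i] = 1 + Σ_k P[i][k]·h[k].
  h[0] = 1 + 1/5·h[0] + 1/5·h[2] + 1/5·h[3] + 1/10·h[4] + 1/10·h[5]
  h[2] = 1 + 1/5·h[0] + 1/10·h[2] + 1/10·h[3] + 1/10·h[4] + 3/10·h[5]
  h[3] = 1 + 3/10·h[0] + 1/10·h[2] + 1/10·h[3] + 1/5·h[4] + 1/5·h[5]
  h[4] = 1 + 1/10·h[0] + 3/10·h[2] + 1/10·h[3] + 1/5·h[4] + 1/10·h[5]
  h[5] = 1 + 1/5·h[0] + 1/10·h[2] + 1/5·h[3] + 3/10·h[4] + 1/10·h[5]
Solving the 5×5 linear system over states ≠ 1 gives exactly h = [110870/18839, 0, 111840/18839, 121740/18839, 109770/18839, 121640/18839] (h[1] = 0 is the target).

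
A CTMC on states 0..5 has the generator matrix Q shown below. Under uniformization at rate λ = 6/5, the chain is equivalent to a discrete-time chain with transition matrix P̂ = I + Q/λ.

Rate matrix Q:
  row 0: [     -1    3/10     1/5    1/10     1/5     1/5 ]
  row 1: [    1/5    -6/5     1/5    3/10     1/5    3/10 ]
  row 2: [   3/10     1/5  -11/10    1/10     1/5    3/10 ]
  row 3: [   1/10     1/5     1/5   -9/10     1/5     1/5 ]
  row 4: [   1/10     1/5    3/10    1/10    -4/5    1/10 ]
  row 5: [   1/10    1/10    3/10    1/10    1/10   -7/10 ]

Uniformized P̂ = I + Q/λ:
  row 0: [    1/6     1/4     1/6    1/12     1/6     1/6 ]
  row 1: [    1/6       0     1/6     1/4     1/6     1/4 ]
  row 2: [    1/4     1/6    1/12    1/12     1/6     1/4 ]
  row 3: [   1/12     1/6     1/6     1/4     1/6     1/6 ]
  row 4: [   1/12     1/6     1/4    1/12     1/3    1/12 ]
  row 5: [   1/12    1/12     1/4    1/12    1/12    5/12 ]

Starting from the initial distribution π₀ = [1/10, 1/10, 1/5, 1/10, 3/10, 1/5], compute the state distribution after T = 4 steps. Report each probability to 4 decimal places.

π = [0.1371, 0.1357, 0.1857, 0.1272, 0.1766, 0.2378]

t=0: π = [0.1000, 0.1000, 0.2000, 0.1000, 0.3000, 0.2000]
t=1: π = [0.1333, 0.1417, 0.1917, 0.1167, 0.2000, 0.2167]
t=2: π = [0.1382, 0.1361, 0.1854, 0.1264, 0.1819, 0.2319]
t=3: π = [0.1371, 0.1362, 0.1857, 0.1271, 0.1777, 0.2363]
t=4: π = [0.1371, 0.1357, 0.1857, 0.1272, 0.1766, 0.2378]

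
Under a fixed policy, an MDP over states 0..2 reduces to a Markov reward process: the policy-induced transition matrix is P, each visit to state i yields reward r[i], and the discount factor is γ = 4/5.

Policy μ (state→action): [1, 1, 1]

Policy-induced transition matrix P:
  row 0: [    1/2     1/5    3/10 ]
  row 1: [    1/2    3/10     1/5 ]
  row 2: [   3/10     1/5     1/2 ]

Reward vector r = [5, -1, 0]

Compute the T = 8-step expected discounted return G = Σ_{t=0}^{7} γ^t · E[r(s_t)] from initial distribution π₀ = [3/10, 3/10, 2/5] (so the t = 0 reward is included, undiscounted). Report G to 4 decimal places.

G = 7.2522

t=0: π = [0.3000, 0.3000, 0.4000], E[r] = 1.2000, γ^t·E[r] = 1.200000, running G = 1.200000
t=1: π = [0.4200, 0.2300, 0.3500], E[r] = 1.8700, γ^t·E[r] = 1.496000, running G = 2.696000
t=2: π = [0.4300, 0.2230, 0.3470], E[r] = 1.9270, γ^t·E[r] = 1.233280, running G = 3.929280
t=3: π = [0.4306, 0.2223, 0.3471], E[r] = 1.9307, γ^t·E[r] = 0.988518, running G = 4.917798
t=4: π = [0.4306, 0.2222, 0.3472], E[r] = 1.9307, γ^t·E[r] = 0.790802, running G = 5.708601
t=5: π = [0.4306, 0.2222, 0.3472], E[r] = 1.9306, γ^t·E[r] = 0.632615, running G = 6.341216
t=6: π = [0.4306, 0.2222, 0.3472], E[r] = 1.9306, γ^t·E[r] = 0.506085, running G = 6.847301
t=7: π = [0.4306, 0.2222, 0.3472], E[r] = 1.9306, γ^t·E[r] = 0.404867, running G = 7.252168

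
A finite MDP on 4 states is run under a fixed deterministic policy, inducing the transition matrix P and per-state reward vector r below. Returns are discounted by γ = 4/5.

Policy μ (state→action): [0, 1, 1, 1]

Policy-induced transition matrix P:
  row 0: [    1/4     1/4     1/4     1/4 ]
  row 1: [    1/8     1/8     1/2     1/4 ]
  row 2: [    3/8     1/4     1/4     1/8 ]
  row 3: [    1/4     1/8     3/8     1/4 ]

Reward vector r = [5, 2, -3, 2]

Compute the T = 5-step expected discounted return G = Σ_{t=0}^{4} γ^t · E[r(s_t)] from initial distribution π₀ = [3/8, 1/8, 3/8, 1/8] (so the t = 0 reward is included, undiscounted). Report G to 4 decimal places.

G = 4.1379

t=0: π = [0.3750, 0.1250, 0.3750, 0.1250], E[r] = 1.2500, γ^t·E[r] = 1.250000, running G = 1.250000
t=1: π = [0.2813, 0.2188, 0.2969, 0.2031], E[r] = 1.3594, γ^t·E[r] = 1.087500, running G = 2.337500
t=2: π = [0.2598, 0.1973, 0.3301, 0.2129], E[r] = 1.1289, γ^t·E[r] = 0.722500, running G = 3.060000
t=3: π = [0.2666, 0.1987, 0.3259, 0.2087], E[r] = 1.1702, γ^t·E[r] = 0.599125, running G = 3.659125
t=4: π = [0.2659, 0.1991, 0.3258, 0.2093], E[r] = 1.1688, γ^t·E[r] = 0.478750, running G = 4.137875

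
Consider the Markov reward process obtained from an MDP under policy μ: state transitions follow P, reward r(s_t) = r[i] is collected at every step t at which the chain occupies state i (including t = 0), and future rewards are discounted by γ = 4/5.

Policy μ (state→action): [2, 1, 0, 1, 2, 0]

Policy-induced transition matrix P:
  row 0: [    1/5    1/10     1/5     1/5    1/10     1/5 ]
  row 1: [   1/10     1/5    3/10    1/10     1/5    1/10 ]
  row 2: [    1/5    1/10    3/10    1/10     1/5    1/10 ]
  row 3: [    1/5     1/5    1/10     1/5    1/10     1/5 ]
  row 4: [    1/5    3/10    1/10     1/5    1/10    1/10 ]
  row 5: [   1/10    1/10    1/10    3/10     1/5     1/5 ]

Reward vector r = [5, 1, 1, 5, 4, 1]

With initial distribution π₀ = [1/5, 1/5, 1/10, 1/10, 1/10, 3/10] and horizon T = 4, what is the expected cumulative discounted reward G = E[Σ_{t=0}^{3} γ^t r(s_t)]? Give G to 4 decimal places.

t=0: π = [0.2000, 0.2000, 0.1000, 0.1000, 0.1000, 0.3000], E[r] = 2.5000, γ^t·E[r] = 2.500000, running G = 2.500000
t=1: π = [0.1500, 0.1500, 0.1800, 0.2000, 0.1600, 0.1600], E[r] = 2.8800, γ^t·E[r] = 2.304000, running G = 4.804000
t=2: π = [0.1690, 0.1670, 0.1810, 0.1830, 0.1490, 0.1510], E[r] = 2.8550, γ^t·E[r] = 1.827200, running G = 6.631200
t=3: π = [0.1682, 0.1648, 0.1865, 0.1803, 0.1499, 0.1503], E[r] = 2.8437, γ^t·E[r] = 1.455974, running G = 8.087174

G = 8.0872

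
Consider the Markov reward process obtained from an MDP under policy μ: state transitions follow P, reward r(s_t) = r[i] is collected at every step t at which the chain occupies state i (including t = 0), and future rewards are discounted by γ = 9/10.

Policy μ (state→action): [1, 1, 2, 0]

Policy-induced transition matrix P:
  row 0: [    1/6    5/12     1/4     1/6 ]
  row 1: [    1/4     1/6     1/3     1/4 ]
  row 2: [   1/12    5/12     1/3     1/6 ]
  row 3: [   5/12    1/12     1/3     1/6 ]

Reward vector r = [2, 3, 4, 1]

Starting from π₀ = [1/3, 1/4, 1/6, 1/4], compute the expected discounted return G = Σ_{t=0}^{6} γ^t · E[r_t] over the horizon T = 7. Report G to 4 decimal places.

G = 13.7933

t=0: π = [0.3333, 0.2500, 0.1667, 0.2500], E[r] = 2.3333, γ^t·E[r] = 2.333333, running G = 2.333333
t=1: π = [0.2361, 0.2708, 0.3056, 0.1875], E[r] = 2.6944, γ^t·E[r] = 2.425000, running G = 4.758333
t=2: π = [0.2106, 0.2865, 0.3137, 0.1892], E[r] = 2.7245, γ^t·E[r] = 2.206875, running G = 6.965208
t=3: π = [0.2117, 0.2820, 0.3158, 0.1905], E[r] = 2.7230, γ^t·E[r] = 1.985063, running G = 8.950271
t=4: π = [0.2115, 0.2827, 0.3157, 0.1902], E[r] = 2.7239, γ^t·E[r] = 1.787136, running G = 10.737407
t=5: π = [0.2115, 0.2826, 0.3157, 0.1902], E[r] = 2.7238, γ^t·E[r] = 1.608383, running G = 12.345790
t=6: π = [0.2115, 0.2826, 0.3157, 0.1902], E[r] = 2.7238, γ^t·E[r] = 1.447546, running G = 13.793336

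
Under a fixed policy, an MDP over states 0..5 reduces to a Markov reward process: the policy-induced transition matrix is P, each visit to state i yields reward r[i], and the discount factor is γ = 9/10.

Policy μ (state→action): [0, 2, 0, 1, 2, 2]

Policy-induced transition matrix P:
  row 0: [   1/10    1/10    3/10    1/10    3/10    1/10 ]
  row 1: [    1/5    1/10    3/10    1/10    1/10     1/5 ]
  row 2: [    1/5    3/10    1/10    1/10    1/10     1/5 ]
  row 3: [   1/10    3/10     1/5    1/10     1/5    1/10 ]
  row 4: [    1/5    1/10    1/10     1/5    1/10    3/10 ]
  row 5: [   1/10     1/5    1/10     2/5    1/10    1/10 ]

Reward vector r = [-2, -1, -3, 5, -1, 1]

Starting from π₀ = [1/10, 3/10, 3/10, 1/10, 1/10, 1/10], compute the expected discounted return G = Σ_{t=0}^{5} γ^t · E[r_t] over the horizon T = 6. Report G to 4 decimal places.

t=0: π = [0.1000, 0.3000, 0.3000, 0.1000, 0.1000, 0.1000], E[r] = -0.9000, γ^t·E[r] = -0.900000, running G = -0.900000
t=1: π = [0.1700, 0.1900, 0.1900, 0.1400, 0.1300, 0.1800], E[r] = -0.3500, γ^t·E[r] = -0.315000, running G = -1.215000
t=2: π = [0.1510, 0.1840, 0.1860, 0.1670, 0.1480, 0.1640], E[r] = -0.1930, γ^t·E[r] = -0.156330, running G = -1.371330
t=3: π = [0.1518, 0.1870, 0.1837, 0.1640, 0.1469, 0.1666], E[r] = -0.2020, γ^t·E[r] = -0.147258, running G = -1.518588
t=4: π = [0.1518, 0.1862, 0.1842, 0.1647, 0.1468, 0.1665], E[r] = -0.1992, γ^t·E[r] = -0.130669, running G = -1.649257
t=5: π = [0.1517, 0.1864, 0.1841, 0.1646, 0.1468, 0.1664], E[r] = -0.1994, γ^t·E[r] = -0.117737, running G = -1.766993

G = -1.7670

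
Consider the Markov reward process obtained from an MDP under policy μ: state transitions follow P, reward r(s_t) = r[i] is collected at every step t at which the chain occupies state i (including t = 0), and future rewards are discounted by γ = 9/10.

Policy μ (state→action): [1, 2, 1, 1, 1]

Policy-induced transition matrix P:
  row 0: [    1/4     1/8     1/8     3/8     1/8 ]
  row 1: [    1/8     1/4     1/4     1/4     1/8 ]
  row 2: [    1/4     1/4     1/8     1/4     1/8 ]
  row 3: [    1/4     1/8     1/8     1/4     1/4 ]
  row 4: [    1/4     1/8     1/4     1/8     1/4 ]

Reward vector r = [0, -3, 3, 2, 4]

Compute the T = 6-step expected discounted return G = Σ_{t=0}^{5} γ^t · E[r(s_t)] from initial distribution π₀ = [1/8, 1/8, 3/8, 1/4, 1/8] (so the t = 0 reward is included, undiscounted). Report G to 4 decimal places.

t=0: π = [0.1250, 0.1250, 0.3750, 0.2500, 0.1250], E[r] = 1.7500, γ^t·E[r] = 1.750000, running G = 1.750000
t=1: π = [0.2344, 0.1875, 0.1563, 0.2500, 0.1719], E[r] = 1.0938, γ^t·E[r] = 0.984375, running G = 2.734375
t=2: π = [0.2266, 0.1680, 0.1699, 0.2578, 0.1777], E[r] = 1.2324, γ^t·E[r] = 0.998262, running G = 3.732637
t=3: π = [0.2290, 0.1672, 0.1682, 0.2561, 0.1794], E[r] = 1.2329, γ^t·E[r] = 0.898792, running G = 4.631428
t=4: π = [0.2291, 0.1669, 0.1683, 0.2562, 0.1794], E[r] = 1.2344, γ^t·E[r] = 0.809873, running G = 5.441302
t=5: π = [0.2291, 0.1669, 0.1683, 0.2562, 0.1795], E[r] = 1.2344, γ^t·E[r] = 0.728900, running G = 6.170201

G = 6.1702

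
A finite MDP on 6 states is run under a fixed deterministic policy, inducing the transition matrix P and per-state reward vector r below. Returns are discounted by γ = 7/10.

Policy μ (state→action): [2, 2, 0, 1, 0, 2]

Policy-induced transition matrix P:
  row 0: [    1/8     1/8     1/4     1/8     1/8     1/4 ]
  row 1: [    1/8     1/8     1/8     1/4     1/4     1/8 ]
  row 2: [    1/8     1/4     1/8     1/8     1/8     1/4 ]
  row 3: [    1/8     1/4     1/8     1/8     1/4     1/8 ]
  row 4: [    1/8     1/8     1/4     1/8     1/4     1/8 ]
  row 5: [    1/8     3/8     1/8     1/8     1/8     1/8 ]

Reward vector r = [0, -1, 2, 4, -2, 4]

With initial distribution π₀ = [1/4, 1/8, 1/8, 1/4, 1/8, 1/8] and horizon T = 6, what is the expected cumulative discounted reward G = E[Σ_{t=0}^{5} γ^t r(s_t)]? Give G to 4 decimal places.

t=0: π = [0.2500, 0.1250, 0.1250, 0.2500, 0.1250, 0.1250], E[r] = 1.3750, γ^t·E[r] = 1.375000, running G = 1.375000
t=1: π = [0.1250, 0.2031, 0.1719, 0.1406, 0.1875, 0.1719], E[r] = 1.0156, γ^t·E[r] = 0.710938, running G = 2.085938
t=2: π = [0.1250, 0.2070, 0.1641, 0.1504, 0.1914, 0.1621], E[r] = 0.9883, γ^t·E[r] = 0.484258, running G = 2.570195
t=3: π = [0.1250, 0.2048, 0.1646, 0.1509, 0.1936, 0.1611], E[r] = 0.9851, γ^t·E[r] = 0.337892, running G = 2.908087
t=4: π = [0.1250, 0.2047, 0.1648, 0.1506, 0.1937, 0.1612], E[r] = 0.9848, γ^t·E[r] = 0.236451, running G = 3.144538
t=5: π = [0.1250, 0.2047, 0.1648, 0.1506, 0.1936, 0.1612], E[r] = 0.9850, γ^t·E[r] = 0.165543, running G = 3.310081

G = 3.3101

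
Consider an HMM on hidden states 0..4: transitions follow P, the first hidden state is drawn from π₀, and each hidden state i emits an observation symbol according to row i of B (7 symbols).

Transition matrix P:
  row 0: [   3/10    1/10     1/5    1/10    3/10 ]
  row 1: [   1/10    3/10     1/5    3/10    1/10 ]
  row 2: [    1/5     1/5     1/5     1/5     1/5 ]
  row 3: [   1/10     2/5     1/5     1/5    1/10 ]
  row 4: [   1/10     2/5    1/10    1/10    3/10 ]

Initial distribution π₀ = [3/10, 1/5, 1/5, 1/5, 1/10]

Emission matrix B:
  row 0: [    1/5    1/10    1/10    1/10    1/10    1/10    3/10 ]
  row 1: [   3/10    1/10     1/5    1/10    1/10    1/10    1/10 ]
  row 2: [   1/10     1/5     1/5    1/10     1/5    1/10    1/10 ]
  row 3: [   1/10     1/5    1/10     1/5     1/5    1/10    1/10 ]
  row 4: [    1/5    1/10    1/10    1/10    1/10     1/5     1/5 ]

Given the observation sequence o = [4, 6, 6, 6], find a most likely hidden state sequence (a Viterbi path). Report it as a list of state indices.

path = [0, 0, 0, 0]

t=0: δ = [3.000e-02, 2.000e-02, 4.000e-02, 4.000e-02, 1.000e-02]  (obs o_0=4)
t=1: δ = [2.700e-03, 1.600e-03, 8.000e-04, 8.000e-04, 1.800e-03]  ψ = [0, 3, 2, 2, 0]  (obs o_1=6)
t=2: δ = [2.430e-04, 7.200e-05, 5.400e-05, 4.800e-05, 1.620e-04]  ψ = [0, 4, 0, 1, 0]  (obs o_2=6)
t=3: δ = [2.187e-05, 6.480e-06, 4.860e-06, 2.430e-06, 1.458e-05]  ψ = [0, 4, 0, 0, 0]  (obs o_3=6)
backtrack: best end state = 0; path = [0, 0, 0, 0]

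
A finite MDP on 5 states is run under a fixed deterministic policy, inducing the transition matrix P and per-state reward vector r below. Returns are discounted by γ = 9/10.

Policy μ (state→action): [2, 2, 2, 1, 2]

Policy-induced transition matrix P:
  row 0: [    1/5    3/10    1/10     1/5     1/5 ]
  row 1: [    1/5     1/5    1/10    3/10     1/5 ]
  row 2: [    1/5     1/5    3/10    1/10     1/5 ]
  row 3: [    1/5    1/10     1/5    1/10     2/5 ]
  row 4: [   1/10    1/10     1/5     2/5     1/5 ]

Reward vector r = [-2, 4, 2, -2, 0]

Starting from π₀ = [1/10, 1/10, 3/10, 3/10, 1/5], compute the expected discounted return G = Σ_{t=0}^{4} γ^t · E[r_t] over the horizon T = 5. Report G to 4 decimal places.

G = 1.0470

t=0: π = [0.1000, 0.1000, 0.3000, 0.3000, 0.2000], E[r] = 0.2000, γ^t·E[r] = 0.200000, running G = 0.200000
t=1: π = [0.1800, 0.1600, 0.2100, 0.1900, 0.2600], E[r] = 0.3200, γ^t·E[r] = 0.288000, running G = 0.488000
t=2: π = [0.1740, 0.1730, 0.1870, 0.2280, 0.2380], E[r] = 0.2620, γ^t·E[r] = 0.212220, running G = 0.700220
t=3: π = [0.1762, 0.1708, 0.1840, 0.2234, 0.2456], E[r] = 0.2520, γ^t·E[r] = 0.183708, running G = 0.883928
t=4: π = [0.1754, 0.1707, 0.1837, 0.2255, 0.2447], E[r] = 0.2485, γ^t·E[r] = 0.163028, running G = 1.046956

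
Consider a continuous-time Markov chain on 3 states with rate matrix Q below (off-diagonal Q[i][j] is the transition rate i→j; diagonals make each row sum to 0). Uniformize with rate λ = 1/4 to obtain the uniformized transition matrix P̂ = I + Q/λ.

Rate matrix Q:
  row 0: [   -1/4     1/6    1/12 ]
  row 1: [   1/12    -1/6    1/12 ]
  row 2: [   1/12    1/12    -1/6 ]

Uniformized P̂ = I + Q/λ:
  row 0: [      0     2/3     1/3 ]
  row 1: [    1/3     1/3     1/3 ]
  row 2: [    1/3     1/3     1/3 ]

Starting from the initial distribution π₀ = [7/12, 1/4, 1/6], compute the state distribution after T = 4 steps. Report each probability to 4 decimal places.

t=0: π = [0.5833, 0.2500, 0.1667]
t=1: π = [0.1389, 0.5278, 0.3333]
t=2: π = [0.2870, 0.3796, 0.3333]
t=3: π = [0.2377, 0.4290, 0.3333]
t=4: π = [0.2541, 0.4126, 0.3333]

π = [0.2541, 0.4126, 0.3333]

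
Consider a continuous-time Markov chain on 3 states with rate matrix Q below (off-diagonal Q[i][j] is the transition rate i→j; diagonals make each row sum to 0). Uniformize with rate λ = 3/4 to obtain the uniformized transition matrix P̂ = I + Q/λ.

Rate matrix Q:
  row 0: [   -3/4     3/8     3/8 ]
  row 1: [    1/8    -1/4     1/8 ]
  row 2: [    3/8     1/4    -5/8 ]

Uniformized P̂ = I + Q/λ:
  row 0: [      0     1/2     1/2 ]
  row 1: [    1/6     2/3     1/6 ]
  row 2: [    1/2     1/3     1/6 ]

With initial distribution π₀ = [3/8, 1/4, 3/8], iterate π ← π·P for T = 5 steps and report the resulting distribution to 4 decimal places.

π = [0.2102, 0.5524, 0.2374]

t=0: π = [0.3750, 0.2500, 0.3750]
t=1: π = [0.2292, 0.4792, 0.2917]
t=2: π = [0.2257, 0.5313, 0.2431]
t=3: π = [0.2101, 0.5480, 0.2419]
t=4: π = [0.2123, 0.5510, 0.2367]
t=5: π = [0.2102, 0.5524, 0.2374]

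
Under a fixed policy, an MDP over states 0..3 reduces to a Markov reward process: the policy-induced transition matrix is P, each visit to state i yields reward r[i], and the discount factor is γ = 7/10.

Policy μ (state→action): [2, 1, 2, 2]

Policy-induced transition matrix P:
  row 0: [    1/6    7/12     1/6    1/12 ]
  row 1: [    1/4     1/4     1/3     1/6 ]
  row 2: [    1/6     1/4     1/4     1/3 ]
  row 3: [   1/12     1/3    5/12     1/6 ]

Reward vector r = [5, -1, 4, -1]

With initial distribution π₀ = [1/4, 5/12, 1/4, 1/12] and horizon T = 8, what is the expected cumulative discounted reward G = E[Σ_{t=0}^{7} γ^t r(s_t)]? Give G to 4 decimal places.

G = 5.0624

t=0: π = [0.2500, 0.4167, 0.2500, 0.0833], E[r] = 1.7500, γ^t·E[r] = 1.750000, running G = 1.750000
t=1: π = [0.1944, 0.3403, 0.2778, 0.1875], E[r] = 1.5556, γ^t·E[r] = 1.088889, running G = 2.838889
t=2: π = [0.1794, 0.3304, 0.2934, 0.1968], E[r] = 1.5434, γ^t·E[r] = 0.756267, running G = 3.595156
t=3: π = [0.1778, 0.3262, 0.2954, 0.2006], E[r] = 1.5437, γ^t·E[r] = 0.529503, running G = 4.124659
t=4: π = [0.1771, 0.3260, 0.2958, 0.2011], E[r] = 1.5418, γ^t·E[r] = 0.370186, running G = 4.494845
t=5: π = [0.1771, 0.3258, 0.2959, 0.2012], E[r] = 1.5420, γ^t·E[r] = 0.259171, running G = 4.754016
t=6: π = [0.1770, 0.3258, 0.2959, 0.2012], E[r] = 1.5419, γ^t·E[r] = 0.181407, running G = 4.935424
t=7: π = [0.1770, 0.3258, 0.2959, 0.2012], E[r] = 1.5419, γ^t·E[r] = 0.126986, running G = 5.062410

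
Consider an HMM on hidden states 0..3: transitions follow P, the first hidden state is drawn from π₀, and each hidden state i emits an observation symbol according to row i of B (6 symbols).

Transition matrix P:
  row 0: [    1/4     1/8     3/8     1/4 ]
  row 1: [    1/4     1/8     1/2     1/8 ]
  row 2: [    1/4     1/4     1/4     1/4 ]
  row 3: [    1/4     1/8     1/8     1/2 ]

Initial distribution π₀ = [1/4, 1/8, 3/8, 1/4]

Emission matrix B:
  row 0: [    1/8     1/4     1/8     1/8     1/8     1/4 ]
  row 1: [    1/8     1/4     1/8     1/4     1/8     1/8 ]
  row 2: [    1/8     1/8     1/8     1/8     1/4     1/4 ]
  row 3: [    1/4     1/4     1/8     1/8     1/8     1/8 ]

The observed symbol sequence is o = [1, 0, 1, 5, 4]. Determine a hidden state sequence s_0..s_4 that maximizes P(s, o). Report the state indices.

t=0: δ = [6.250e-02, 3.125e-02, 4.688e-02, 6.250e-02]  (obs o_0=1)
t=1: δ = [1.953e-03, 1.465e-03, 2.930e-03, 7.812e-03]  ψ = [0, 2, 0, 3]  (obs o_1=0)
t=2: δ = [4.883e-04, 2.441e-04, 1.221e-04, 9.766e-04]  ψ = [3, 3, 3, 3]  (obs o_2=1)
t=3: δ = [6.104e-05, 1.526e-05, 4.578e-05, 6.104e-05]  ψ = [3, 3, 0, 3]  (obs o_3=5)
t=4: δ = [1.907e-06, 1.431e-06, 5.722e-06, 3.815e-06]  ψ = [0, 2, 0, 3]  (obs o_4=4)
backtrack: best end state = 2; path = [3, 3, 3, 0, 2]

path = [3, 3, 3, 0, 2]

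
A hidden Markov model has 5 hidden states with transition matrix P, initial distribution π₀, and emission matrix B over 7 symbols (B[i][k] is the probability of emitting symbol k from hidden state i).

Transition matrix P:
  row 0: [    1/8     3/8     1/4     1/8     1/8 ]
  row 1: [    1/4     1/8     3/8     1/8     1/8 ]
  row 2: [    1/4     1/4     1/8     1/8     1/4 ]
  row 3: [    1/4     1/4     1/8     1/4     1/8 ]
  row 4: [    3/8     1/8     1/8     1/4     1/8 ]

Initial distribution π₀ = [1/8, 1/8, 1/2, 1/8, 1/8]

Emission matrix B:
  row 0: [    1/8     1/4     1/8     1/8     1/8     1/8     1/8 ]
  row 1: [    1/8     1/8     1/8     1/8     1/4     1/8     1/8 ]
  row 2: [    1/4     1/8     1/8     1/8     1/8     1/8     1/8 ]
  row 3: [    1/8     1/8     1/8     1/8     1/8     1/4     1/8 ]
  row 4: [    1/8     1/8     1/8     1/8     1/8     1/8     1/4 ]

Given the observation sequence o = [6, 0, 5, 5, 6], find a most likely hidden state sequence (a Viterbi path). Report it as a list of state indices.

path = [2, 0, 1, 2, 4]

t=0: δ = [1.562e-02, 1.562e-02, 6.250e-02, 1.562e-02, 3.125e-02]  (obs o_0=6)
t=1: δ = [1.953e-03, 1.953e-03, 1.953e-03, 9.766e-04, 1.953e-03]  ψ = [2, 2, 2, 2, 2]  (obs o_1=0)
t=2: δ = [9.155e-05, 9.155e-05, 9.155e-05, 1.221e-04, 6.104e-05]  ψ = [4, 0, 1, 4, 2]  (obs o_2=5)
t=3: δ = [3.815e-06, 4.292e-06, 4.292e-06, 7.629e-06, 2.861e-06]  ψ = [3, 0, 1, 3, 2]  (obs o_3=5)
t=4: δ = [2.384e-07, 2.384e-07, 2.012e-07, 2.384e-07, 2.682e-07]  ψ = [3, 3, 1, 3, 2]  (obs o_4=6)
backtrack: best end state = 4; path = [2, 0, 1, 2, 4]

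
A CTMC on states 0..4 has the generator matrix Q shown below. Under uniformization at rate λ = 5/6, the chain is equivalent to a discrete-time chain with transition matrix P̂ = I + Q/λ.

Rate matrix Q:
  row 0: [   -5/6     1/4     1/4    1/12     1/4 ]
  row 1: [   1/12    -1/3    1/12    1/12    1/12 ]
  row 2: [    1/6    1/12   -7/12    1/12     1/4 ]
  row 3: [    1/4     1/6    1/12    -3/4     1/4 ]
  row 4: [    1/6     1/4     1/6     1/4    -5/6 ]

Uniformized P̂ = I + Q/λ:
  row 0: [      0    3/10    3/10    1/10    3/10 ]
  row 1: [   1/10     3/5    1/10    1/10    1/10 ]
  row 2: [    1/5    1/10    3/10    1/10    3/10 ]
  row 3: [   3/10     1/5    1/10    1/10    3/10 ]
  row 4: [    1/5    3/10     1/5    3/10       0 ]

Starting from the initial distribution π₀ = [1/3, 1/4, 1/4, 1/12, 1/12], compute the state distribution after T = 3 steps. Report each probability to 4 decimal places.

t=0: π = [0.3333, 0.2500, 0.2500, 0.0833, 0.0833]
t=1: π = [0.1167, 0.3167, 0.2250, 0.1167, 0.2250]
t=2: π = [0.1567, 0.3383, 0.1908, 0.1450, 0.1692]
t=3: π = [0.1493, 0.3488, 0.1864, 0.1338, 0.1816]

π = [0.1493, 0.3488, 0.1864, 0.1338, 0.1816]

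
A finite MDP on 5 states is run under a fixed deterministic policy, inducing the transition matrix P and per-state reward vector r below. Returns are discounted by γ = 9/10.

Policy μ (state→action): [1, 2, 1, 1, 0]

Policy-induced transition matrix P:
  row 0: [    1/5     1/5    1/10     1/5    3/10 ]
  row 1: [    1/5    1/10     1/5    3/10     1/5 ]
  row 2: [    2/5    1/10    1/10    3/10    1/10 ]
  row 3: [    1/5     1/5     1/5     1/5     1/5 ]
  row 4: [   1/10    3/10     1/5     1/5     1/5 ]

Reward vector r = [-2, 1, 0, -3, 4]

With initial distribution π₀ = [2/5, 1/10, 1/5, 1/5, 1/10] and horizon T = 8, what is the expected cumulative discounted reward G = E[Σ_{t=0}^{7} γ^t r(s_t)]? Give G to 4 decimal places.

t=0: π = [0.4000, 0.1000, 0.2000, 0.2000, 0.1000], E[r] = -0.9000, γ^t·E[r] = -0.900000, running G = -0.900000
t=1: π = [0.2300, 0.1800, 0.1400, 0.2300, 0.2200], E[r] = -0.0900, γ^t·E[r] = -0.081000, running G = -0.981000
t=2: π = [0.2060, 0.1900, 0.1630, 0.2320, 0.2090], E[r] = -0.0820, γ^t·E[r] = -0.066420, running G = -1.047420
t=3: π = [0.2117, 0.1856, 0.1631, 0.2353, 0.2043], E[r] = -0.1265, γ^t·E[r] = -0.092219, running G = -1.139639
t=4: π = [0.2122, 0.1856, 0.1625, 0.2349, 0.2049], E[r] = -0.1240, γ^t·E[r] = -0.081350, running G = -1.220988
t=5: π = [0.2120, 0.1857, 0.1625, 0.2348, 0.2050], E[r] = -0.1229, γ^t·E[r] = -0.072579, running G = -1.293568
t=6: π = [0.2120, 0.1857, 0.1625, 0.2348, 0.2049], E[r] = -0.1230, γ^t·E[r] = -0.065372, running G = -1.358940
t=7: π = [0.2120, 0.1857, 0.1625, 0.2348, 0.2049], E[r] = -0.1230, γ^t·E[r] = -0.058848, running G = -1.417788

G = -1.4178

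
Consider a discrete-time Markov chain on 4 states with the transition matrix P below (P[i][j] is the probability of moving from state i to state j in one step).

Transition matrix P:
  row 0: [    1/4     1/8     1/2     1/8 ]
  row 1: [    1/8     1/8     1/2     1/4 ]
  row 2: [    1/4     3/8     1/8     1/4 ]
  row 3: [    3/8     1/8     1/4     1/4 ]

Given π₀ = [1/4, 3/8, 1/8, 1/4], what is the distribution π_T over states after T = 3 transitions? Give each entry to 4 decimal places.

π = [0.2498, 0.1997, 0.3328, 0.2178]

t=0: π = [0.2500, 0.3750, 0.1250, 0.2500]
t=1: π = [0.2344, 0.1563, 0.3906, 0.2188]
t=2: π = [0.2578, 0.2227, 0.2988, 0.2207]
t=3: π = [0.2498, 0.1997, 0.3328, 0.2178]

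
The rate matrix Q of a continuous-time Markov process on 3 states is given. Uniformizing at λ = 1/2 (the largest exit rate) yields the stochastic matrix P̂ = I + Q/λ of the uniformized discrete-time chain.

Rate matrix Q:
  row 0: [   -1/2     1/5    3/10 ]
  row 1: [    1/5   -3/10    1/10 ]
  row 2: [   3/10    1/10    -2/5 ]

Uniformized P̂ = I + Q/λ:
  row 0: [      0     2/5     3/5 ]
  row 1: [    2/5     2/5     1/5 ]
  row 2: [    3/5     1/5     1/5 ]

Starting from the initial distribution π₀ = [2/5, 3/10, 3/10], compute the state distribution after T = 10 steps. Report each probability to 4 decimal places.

t=0: π = [0.4000, 0.3000, 0.3000]
t=1: π = [0.3000, 0.3400, 0.3600]
t=2: π = [0.3520, 0.3280, 0.3200]
t=3: π = [0.3232, 0.3360, 0.3408]
t=4: π = [0.3389, 0.3318, 0.3293]
t=5: π = [0.3303, 0.3341, 0.3356]
t=6: π = [0.3350, 0.3329, 0.3321]
t=7: π = [0.3324, 0.3336, 0.3340]
t=8: π = [0.3338, 0.3332, 0.3330]
t=9: π = [0.3331, 0.3334, 0.3335]
t=10: π = [0.3335, 0.3333, 0.3332]

π = [0.3335, 0.3333, 0.3332]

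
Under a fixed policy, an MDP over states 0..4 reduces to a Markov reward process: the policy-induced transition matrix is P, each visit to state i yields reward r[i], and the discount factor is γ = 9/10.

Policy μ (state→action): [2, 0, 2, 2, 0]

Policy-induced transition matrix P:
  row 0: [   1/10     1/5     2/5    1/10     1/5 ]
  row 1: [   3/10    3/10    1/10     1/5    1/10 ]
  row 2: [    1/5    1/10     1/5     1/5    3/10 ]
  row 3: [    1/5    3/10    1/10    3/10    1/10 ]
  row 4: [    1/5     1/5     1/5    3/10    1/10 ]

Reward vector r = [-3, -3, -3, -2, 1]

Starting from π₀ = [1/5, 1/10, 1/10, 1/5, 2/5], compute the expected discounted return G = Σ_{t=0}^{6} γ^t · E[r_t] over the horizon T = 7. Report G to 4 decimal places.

t=0: π = [0.2000, 0.1000, 0.1000, 0.2000, 0.4000], E[r] = -1.2000, γ^t·E[r] = -1.200000, running G = -1.200000
t=1: π = [0.1900, 0.2200, 0.2100, 0.2400, 0.1400], E[r] = -2.2000, γ^t·E[r] = -1.980000, running G = -3.180000
t=2: π = [0.2030, 0.2250, 0.1920, 0.2190, 0.1610], E[r] = -2.1370, γ^t·E[r] = -1.730970, running G = -4.910970
t=3: π = [0.2022, 0.2252, 0.1962, 0.2177, 0.1587], E[r] = -2.1475, γ^t·E[r] = -1.565528, running G = -6.476498
t=4: π = [0.2023, 0.2247, 0.1962, 0.2174, 0.1595], E[r] = -2.1447, γ^t·E[r] = -1.407164, running G = -7.883661
t=5: π = [0.2022, 0.2246, 0.1963, 0.2175, 0.1595], E[r] = -2.1447, γ^t·E[r] = -1.266425, running G = -9.150086
t=6: π = [0.2022, 0.2246, 0.1962, 0.2175, 0.1595], E[r] = -2.1446, γ^t·E[r] = -1.139748, running G = -10.289834

G = -10.2898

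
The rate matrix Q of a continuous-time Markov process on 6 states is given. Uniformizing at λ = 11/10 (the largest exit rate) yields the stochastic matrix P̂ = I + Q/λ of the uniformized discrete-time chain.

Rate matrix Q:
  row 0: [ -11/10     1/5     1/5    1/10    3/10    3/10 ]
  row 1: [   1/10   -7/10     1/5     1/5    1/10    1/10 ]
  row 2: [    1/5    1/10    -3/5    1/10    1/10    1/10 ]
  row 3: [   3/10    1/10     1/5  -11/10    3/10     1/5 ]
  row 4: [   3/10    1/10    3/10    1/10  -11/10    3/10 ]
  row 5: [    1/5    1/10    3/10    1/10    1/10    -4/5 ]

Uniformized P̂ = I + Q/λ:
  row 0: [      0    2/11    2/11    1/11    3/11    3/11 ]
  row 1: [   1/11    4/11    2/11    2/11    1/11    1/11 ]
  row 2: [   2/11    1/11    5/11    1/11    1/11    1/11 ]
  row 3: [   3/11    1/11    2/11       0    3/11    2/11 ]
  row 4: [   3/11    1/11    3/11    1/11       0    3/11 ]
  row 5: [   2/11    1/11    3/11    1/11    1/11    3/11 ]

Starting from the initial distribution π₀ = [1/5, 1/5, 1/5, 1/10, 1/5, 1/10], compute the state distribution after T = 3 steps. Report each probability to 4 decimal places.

t=0: π = [0.2000, 0.2000, 0.2000, 0.1000, 0.2000, 0.1000]
t=1: π = [0.1545, 0.1636, 0.2636, 0.1000, 0.1273, 0.1909]
t=2: π = [0.1595, 0.1496, 0.2826, 0.0967, 0.1256, 0.1860]
t=3: π = [0.1594, 0.1462, 0.2872, 0.0957, 0.1261, 0.1853]

π = [0.1594, 0.1462, 0.2872, 0.0957, 0.1261, 0.1853]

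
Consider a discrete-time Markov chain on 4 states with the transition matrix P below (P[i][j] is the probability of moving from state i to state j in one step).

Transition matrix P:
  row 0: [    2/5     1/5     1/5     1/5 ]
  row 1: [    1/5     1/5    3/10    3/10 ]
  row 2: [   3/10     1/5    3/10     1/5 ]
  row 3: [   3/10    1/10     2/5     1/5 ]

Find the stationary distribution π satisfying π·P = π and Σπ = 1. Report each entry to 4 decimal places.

Balance equations π_j = Σ_i π_i·P[i][j]:
  π_0 = 2/5·π_0 + 1/5·π_1 + 3/10·π_2 + 3/10·π_3
  π_1 = 1/5·π_0 + 1/5·π_1 + 1/5·π_2 + 1/10·π_3
  π_2 = 1/5·π_0 + 3/10·π_1 + 3/10·π_2 + 2/5·π_3
  normalize: π_0 + π_1 + π_2 + π_3 = 1
Solving the linear system gives exactly π = [95/303, 18/101, 88/303, 22/101].

π = [0.3135, 0.1782, 0.2904, 0.2178]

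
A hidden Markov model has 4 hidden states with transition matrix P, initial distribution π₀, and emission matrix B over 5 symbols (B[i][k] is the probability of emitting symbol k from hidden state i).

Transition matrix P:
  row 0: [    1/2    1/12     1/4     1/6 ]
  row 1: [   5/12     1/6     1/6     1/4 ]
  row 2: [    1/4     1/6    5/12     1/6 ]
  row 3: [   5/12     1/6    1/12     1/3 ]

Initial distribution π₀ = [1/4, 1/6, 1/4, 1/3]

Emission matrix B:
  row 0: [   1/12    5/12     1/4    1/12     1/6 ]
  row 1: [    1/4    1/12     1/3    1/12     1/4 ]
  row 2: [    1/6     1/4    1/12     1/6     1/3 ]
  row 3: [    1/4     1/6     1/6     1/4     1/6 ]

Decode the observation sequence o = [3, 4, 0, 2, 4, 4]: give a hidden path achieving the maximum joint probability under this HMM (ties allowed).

path = [3, 3, 3, 0, 2, 2]

t=0: δ = [2.083e-02, 1.389e-02, 4.167e-02, 8.333e-02]  (obs o_0=3)
t=1: δ = [5.787e-03, 3.472e-03, 5.787e-03, 4.630e-03]  ψ = [3, 3, 2, 3]  (obs o_1=4)
t=2: δ = [2.411e-04, 2.411e-04, 4.019e-04, 3.858e-04]  ψ = [0, 2, 2, 3]  (obs o_2=0)
t=3: δ = [4.019e-05, 2.233e-05, 1.395e-05, 2.143e-05]  ψ = [3, 2, 2, 3]  (obs o_3=2)
t=4: δ = [3.349e-06, 9.303e-07, 3.349e-06, 1.191e-06]  ψ = [0, 1, 0, 3]  (obs o_4=4)
t=5: δ = [2.791e-07, 1.395e-07, 4.651e-07, 9.303e-08]  ψ = [0, 2, 2, 0]  (obs o_5=4)
backtrack: best end state = 2; path = [3, 3, 3, 0, 2, 2]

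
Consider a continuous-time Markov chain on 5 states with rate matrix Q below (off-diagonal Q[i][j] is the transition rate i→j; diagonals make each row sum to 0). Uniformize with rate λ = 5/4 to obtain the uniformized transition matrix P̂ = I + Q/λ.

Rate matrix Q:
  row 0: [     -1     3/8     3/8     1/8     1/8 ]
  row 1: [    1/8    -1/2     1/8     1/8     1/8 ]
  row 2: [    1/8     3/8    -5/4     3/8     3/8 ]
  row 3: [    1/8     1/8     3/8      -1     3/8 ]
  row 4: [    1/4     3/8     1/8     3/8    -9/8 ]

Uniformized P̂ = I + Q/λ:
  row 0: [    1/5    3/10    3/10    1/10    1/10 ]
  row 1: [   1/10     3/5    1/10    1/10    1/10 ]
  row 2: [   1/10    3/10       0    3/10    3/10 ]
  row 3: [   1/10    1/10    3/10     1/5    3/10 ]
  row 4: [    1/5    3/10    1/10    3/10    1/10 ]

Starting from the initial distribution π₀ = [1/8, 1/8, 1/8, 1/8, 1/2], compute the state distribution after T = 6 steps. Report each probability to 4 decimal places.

t=0: π = [0.1250, 0.1250, 0.1250, 0.1250, 0.5000]
t=1: π = [0.1625, 0.3125, 0.1375, 0.2375, 0.1500]
t=2: π = [0.1313, 0.3463, 0.1663, 0.1813, 0.1750]
t=3: π = [0.1306, 0.3676, 0.1459, 0.1864, 0.1695]
t=4: π = [0.1300, 0.3730, 0.1488, 0.1817, 0.1665]
t=5: π = [0.1296, 0.3756, 0.1475, 0.1812, 0.1661]
t=6: π = [0.1296, 0.3764, 0.1474, 0.1808, 0.1657]

π = [0.1296, 0.3764, 0.1474, 0.1808, 0.1657]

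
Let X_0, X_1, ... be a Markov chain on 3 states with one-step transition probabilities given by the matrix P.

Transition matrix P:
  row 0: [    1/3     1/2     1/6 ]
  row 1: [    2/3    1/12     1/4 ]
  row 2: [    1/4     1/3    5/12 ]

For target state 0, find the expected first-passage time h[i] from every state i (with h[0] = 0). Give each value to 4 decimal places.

First-step conditioning: h[0] = 0; for i ≠ 0, h[i] = 1 + Σ_k P[i][k]·h[k].
  h[1] = 1 + 1/12·h[1] + 1/4·h[2]
  h[2] = 1 + 1/3·h[1] + 5/12·h[2]
Solving the 2×2 linear system over states ≠ 0 gives exactly h = [0, 24/13, 36/13] (h[0] = 0 is the target).

h = [0.0000, 1.8462, 2.7692]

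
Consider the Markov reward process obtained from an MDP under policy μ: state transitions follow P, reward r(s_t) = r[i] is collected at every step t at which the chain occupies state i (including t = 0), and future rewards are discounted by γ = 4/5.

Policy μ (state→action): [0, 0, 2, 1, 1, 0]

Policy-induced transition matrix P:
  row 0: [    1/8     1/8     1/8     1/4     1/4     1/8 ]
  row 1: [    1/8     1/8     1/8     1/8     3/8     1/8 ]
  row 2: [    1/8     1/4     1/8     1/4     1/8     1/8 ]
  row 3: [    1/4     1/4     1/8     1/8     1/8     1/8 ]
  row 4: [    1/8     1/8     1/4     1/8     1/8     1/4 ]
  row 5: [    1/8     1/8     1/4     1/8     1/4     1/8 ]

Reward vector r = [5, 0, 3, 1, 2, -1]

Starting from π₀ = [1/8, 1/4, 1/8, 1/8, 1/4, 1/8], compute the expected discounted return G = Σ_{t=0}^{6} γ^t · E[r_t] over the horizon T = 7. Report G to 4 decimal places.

G = 6.3866

t=0: π = [0.1250, 0.2500, 0.1250, 0.1250, 0.2500, 0.1250], E[r] = 1.5000, γ^t·E[r] = 1.500000, running G = 1.500000
t=1: π = [0.1406, 0.1563, 0.1719, 0.1563, 0.2188, 0.1563], E[r] = 1.6563, γ^t·E[r] = 1.325000, running G = 2.825000
t=2: π = [0.1445, 0.1660, 0.1719, 0.1641, 0.2012, 0.1523], E[r] = 1.6523, γ^t·E[r] = 1.057500, running G = 3.882500
t=3: π = [0.1455, 0.1670, 0.1692, 0.1646, 0.2036, 0.1501], E[r] = 1.6567, γ^t·E[r] = 0.848250, running G = 4.730750
t=4: π = [0.1456, 0.1667, 0.1692, 0.1643, 0.2037, 0.1505], E[r] = 1.6568, γ^t·E[r] = 0.678625, running G = 5.409375
t=5: π = [0.1455, 0.1667, 0.1693, 0.1643, 0.2037, 0.1505], E[r] = 1.6568, γ^t·E[r] = 0.542890, running G = 5.952265
t=6: π = [0.1455, 0.1667, 0.1693, 0.1644, 0.2037, 0.1505], E[r] = 1.6568, γ^t·E[r] = 0.434310, running G = 6.386575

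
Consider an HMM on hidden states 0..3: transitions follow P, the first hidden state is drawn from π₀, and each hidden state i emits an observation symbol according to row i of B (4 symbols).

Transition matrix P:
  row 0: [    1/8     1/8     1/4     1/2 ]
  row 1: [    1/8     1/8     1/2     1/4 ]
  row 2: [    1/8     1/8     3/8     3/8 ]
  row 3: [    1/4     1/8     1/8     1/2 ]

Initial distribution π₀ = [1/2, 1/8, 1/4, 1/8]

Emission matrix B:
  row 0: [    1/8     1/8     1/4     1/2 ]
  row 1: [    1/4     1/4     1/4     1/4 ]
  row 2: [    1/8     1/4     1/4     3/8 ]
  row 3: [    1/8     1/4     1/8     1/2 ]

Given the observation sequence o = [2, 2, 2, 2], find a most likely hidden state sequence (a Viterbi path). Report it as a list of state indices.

t=0: δ = [1.250e-01, 3.125e-02, 6.250e-02, 1.562e-02]  (obs o_0=2)
t=1: δ = [3.906e-03, 3.906e-03, 7.812e-03, 7.812e-03]  ψ = [0, 0, 0, 0]  (obs o_1=2)
t=2: δ = [4.883e-04, 2.441e-04, 7.324e-04, 4.883e-04]  ψ = [3, 2, 2, 3]  (obs o_2=2)
t=3: δ = [3.052e-05, 2.289e-05, 6.866e-05, 3.433e-05]  ψ = [3, 2, 2, 2]  (obs o_3=2)
backtrack: best end state = 2; path = [0, 2, 2, 2]

path = [0, 2, 2, 2]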